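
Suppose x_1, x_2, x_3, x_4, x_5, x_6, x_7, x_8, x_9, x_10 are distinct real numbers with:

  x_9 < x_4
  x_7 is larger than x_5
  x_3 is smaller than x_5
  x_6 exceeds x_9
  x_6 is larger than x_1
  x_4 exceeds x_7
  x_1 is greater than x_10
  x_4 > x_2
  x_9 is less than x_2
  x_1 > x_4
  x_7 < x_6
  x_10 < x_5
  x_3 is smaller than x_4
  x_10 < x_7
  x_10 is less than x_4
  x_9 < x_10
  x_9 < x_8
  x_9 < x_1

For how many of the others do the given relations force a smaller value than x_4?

6

From x_4 the given relations immediately reach x_9, x_10, x_3, x_2, x_7.
From those, x_5 — 6 in total.
No other element is forced below x_4 by the given relations, so the count is 6.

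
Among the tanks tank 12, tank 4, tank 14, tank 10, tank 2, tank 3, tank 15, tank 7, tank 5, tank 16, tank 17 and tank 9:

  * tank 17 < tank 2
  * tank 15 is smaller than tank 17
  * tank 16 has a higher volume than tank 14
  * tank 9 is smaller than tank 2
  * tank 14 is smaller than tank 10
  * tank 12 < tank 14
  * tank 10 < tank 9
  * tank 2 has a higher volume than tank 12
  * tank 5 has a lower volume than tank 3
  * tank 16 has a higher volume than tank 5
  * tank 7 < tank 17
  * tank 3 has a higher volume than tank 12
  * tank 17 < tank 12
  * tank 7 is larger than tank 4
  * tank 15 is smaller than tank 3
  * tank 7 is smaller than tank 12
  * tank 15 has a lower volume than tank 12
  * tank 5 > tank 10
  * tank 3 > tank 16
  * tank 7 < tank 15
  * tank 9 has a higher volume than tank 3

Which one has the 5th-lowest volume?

The consecutive relations fix a unique order: tank 4 < tank 7 < tank 15 < tank 17 < tank 12 < tank 14 < tank 10 < tank 5 < tank 16 < tank 3 < tank 9 < tank 2.
Counting 5 from the smallest end gives tank 12.

tank 12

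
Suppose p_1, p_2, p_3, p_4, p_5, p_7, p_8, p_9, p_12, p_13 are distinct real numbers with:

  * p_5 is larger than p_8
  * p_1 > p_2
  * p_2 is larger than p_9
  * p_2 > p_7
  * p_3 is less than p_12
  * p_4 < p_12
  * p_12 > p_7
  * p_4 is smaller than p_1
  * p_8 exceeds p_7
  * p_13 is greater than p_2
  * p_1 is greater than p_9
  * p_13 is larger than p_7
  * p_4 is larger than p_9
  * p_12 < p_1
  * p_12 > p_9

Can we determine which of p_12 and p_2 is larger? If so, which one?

undetermined

Following every chain through p_2: above p_2 we get p_1, p_13; below p_2 we get p_7, p_9.
p_12 is not reached, and no chain runs the other way from p_12 to p_2.
So the given relations leave the order of p_2 and p_12 undetermined.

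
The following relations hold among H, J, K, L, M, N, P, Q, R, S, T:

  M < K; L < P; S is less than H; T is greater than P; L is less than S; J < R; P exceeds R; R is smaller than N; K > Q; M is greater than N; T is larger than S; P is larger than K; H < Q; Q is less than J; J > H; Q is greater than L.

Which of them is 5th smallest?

Chaining the given pairs: L < S < H < Q < J < R < N < M < K < P < T.
Counting 5 from the smallest end gives J.

J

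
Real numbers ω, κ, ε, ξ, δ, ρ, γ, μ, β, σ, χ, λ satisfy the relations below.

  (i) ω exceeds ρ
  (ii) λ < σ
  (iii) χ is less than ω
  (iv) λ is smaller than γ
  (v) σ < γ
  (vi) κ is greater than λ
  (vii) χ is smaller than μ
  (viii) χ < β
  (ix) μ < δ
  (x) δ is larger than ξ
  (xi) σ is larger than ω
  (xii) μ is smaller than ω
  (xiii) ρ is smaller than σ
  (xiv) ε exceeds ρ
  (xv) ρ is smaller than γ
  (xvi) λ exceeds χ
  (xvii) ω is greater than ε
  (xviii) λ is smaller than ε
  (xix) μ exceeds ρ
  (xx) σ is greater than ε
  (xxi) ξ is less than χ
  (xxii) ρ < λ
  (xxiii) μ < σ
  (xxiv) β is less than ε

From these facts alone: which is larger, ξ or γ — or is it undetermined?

γ

Link the given pairs in sequence: ξ < χ; χ < λ; λ < ε; ε < ω; ω < σ; σ < γ.
Chaining these gives ξ < χ < λ < ε < ω < σ < γ.
So γ is larger.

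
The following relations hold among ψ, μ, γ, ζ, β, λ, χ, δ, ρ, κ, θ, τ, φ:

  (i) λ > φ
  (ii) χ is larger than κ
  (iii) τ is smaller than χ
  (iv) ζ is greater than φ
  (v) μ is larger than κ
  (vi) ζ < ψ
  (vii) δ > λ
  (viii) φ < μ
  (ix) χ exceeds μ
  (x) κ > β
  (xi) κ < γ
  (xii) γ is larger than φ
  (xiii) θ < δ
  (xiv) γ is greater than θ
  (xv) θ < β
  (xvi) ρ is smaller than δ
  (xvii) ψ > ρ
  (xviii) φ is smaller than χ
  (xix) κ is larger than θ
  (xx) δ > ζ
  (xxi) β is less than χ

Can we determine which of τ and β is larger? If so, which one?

Following every chain through β: above β we get κ, γ, μ, χ; below β we get θ.
τ is not reached, and no chain runs the other way from τ to β.
So the given relations leave the order of β and τ undetermined.

undetermined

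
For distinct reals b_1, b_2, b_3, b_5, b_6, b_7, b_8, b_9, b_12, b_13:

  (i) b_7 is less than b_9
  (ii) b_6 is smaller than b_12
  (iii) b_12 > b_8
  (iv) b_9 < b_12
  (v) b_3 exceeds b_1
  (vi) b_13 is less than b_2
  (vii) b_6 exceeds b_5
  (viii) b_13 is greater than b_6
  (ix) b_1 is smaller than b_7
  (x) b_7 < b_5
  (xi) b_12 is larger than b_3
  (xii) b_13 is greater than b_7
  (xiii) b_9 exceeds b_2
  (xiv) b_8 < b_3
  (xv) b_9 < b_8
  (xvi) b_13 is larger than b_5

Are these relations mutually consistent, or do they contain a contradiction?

The single ordering b_1 < b_7 < b_5 < b_6 < b_13 < b_2 < b_9 < b_8 < b_3 < b_12 satisfies every listed relation, so no contradiction arises.

consistent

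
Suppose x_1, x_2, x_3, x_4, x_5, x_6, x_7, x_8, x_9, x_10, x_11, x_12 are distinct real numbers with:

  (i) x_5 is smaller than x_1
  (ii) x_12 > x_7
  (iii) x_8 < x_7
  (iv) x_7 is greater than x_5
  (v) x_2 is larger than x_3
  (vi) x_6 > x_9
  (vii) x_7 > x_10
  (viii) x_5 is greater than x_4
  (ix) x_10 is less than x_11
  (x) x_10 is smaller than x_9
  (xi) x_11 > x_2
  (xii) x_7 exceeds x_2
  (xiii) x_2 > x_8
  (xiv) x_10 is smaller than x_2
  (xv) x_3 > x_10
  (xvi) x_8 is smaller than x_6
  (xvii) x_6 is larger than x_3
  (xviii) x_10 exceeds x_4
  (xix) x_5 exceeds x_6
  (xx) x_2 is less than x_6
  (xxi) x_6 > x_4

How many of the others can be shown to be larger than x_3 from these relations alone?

From x_3 the given relations immediately reach x_2, x_6.
From those, x_11, x_5, x_7 — 5 in total.
From those, x_12, x_1 — 7 in total.
No other element is forced above x_3 by the given relations, so the count is 7.

7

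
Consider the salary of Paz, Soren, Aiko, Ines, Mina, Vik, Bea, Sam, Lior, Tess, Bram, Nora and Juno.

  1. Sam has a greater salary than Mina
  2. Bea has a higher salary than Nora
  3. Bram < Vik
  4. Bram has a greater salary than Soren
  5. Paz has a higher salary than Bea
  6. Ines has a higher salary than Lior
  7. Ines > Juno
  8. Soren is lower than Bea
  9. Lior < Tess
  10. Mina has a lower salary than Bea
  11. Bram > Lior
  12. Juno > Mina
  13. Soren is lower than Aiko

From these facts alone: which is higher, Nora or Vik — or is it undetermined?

undetermined

Following every chain through Nora: above Nora we get Bea, Paz.
Vik is not reached, and no chain runs the other way from Vik to Nora.
So the given relations leave the order of Nora and Vik undetermined.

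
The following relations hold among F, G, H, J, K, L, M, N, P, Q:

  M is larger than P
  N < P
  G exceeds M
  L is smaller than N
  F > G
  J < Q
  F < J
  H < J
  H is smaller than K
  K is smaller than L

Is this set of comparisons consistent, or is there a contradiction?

Every relation is compatible with H < K < L < N < P < M < G < F < J < Q; the set is consistent.

consistent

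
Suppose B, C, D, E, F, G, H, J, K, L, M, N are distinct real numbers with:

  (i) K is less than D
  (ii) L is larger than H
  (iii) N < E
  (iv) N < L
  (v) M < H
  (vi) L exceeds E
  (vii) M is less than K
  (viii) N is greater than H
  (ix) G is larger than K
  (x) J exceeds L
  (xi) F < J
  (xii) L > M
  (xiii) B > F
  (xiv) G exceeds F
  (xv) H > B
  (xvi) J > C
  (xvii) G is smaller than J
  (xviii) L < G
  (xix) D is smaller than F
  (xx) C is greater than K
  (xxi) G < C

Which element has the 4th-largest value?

Chaining the given pairs: M < K < D < F < B < H < N < E < L < G < C < J.
Counting 4 from the largest end gives L.

L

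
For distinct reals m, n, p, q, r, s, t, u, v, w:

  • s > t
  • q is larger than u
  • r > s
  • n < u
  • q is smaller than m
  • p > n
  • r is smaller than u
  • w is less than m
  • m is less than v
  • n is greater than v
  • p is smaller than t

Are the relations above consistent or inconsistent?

We have q < m stated directly, yet also m < v < n < p < t < s < r < u < q by chaining the others — so m < q. Contradiction.

inconsistent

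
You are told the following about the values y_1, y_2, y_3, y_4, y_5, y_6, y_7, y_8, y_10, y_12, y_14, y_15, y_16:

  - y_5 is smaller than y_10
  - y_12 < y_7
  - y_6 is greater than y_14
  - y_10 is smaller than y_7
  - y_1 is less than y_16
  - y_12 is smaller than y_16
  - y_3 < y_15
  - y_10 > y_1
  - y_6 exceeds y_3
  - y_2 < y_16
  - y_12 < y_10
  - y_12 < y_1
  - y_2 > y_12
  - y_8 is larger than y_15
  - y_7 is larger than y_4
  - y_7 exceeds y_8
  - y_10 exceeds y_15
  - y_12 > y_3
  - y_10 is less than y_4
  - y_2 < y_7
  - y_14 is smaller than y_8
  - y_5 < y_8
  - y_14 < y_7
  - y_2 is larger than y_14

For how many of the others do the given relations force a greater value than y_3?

10

The elements the relations force above y_3 are y_12, y_2, y_1, y_15, y_8, y_10, y_4, y_7, y_16, y_6 — no chain reaches any other.
That is 10.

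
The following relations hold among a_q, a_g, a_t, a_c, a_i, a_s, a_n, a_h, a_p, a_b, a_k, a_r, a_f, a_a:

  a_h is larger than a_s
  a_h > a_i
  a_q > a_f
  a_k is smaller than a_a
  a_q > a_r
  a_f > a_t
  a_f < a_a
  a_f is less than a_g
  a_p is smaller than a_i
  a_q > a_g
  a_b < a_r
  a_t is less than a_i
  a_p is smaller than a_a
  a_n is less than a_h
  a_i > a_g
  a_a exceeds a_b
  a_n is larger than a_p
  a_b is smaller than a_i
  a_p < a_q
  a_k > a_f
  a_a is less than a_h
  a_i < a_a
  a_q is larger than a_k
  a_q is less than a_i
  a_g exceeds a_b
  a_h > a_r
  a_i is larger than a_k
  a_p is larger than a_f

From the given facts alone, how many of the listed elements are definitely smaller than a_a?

From a_a the given relations immediately reach a_f, a_k, a_b, a_p, a_i.
From those, a_t, a_g, a_q — 8 in total.
From those, a_r — 9 in total.
No other element is forced below a_a by the given relations, so the count is 9.

9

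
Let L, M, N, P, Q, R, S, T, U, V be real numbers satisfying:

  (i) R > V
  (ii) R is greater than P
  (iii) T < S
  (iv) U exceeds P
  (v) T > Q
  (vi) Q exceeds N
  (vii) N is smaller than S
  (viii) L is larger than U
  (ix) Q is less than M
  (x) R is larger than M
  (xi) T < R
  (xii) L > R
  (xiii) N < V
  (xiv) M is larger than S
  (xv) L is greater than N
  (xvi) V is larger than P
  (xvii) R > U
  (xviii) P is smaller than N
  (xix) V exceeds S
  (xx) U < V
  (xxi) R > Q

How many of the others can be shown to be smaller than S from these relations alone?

From S the given relations immediately reach N, T.
From those, P, Q — 4 in total.
Nothing else is reachable below S; 4 in all.

4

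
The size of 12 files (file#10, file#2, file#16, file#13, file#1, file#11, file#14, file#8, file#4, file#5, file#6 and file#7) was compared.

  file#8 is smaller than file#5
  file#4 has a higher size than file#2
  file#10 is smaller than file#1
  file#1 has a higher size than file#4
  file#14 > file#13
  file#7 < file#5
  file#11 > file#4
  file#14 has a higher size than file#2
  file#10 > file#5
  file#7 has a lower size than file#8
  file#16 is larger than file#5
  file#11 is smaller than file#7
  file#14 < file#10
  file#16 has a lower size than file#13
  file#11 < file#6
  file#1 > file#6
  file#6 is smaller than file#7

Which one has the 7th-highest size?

Chaining the given pairs: file#2 < file#4 < file#11 < file#6 < file#7 < file#8 < file#5 < file#16 < file#13 < file#14 < file#10 < file#1.
The 7th largest is file#8.

file#8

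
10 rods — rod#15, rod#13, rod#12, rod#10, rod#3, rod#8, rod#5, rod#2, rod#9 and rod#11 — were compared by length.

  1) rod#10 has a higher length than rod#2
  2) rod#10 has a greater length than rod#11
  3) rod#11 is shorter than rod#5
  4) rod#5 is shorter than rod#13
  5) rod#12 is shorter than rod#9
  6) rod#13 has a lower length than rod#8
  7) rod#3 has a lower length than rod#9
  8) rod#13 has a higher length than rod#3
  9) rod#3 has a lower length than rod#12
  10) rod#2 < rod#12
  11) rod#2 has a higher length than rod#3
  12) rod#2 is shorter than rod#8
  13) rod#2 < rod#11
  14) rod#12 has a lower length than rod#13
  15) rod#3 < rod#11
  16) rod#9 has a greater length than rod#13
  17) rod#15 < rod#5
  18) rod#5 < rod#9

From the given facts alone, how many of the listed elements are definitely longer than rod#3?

Directly above rod#3: rod#2, rod#11, rod#12, rod#13, rod#9.
One step further: rod#10, rod#5, rod#8 (8 so far).
No other element is forced above rod#3 by the given relations, so the count is 8.

8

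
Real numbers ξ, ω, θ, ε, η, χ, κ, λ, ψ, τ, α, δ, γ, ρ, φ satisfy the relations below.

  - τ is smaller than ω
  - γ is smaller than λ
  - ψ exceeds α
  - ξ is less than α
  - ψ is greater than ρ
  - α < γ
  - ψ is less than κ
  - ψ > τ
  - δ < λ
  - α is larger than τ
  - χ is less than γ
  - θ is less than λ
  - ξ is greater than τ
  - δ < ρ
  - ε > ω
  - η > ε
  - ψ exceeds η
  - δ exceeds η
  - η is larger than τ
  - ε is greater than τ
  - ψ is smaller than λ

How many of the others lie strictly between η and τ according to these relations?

The relations place τ below η. An element lies strictly between them when it is forced above τ and also forced below η.
Above τ: {ξ, ω, ε, α, γ, δ, ρ, ψ, κ, λ}. Below η: {ω, ε}.
Intersection: {ω, ε} — 2.

2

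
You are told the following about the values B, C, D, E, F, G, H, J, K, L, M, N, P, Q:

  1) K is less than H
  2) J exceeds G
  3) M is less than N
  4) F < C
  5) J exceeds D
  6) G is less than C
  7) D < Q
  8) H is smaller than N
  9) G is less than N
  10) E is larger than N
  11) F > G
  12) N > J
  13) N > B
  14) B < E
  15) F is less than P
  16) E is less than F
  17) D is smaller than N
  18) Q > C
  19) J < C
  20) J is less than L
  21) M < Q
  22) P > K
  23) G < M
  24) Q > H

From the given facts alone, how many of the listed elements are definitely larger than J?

7

Directly above J: N, L, C.
One step further: E, Q (5 so far).
One step further: F (6 so far).
One step further: P (7 so far).
Nothing else is reachable above J; 7 in all.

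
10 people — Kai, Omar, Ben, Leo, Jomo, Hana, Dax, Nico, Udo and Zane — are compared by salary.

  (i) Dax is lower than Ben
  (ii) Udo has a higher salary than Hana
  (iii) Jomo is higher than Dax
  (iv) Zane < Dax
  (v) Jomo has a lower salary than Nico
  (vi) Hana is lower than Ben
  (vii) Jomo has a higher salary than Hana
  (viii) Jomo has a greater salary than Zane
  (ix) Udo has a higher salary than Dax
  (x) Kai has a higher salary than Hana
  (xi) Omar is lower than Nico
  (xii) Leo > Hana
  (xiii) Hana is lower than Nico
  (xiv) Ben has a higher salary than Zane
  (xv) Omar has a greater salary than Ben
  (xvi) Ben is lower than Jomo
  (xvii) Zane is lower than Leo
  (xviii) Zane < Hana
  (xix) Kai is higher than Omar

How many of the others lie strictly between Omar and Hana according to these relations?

The relations place Hana below Omar. An element lies strictly between them when it is forced above Hana and also forced below Omar.
Above Hana: {Ben, Jomo, Kai, Nico, Udo, Leo}. Below Omar: {Zane, Dax, Ben}.
Intersection: {Ben} — 1.

1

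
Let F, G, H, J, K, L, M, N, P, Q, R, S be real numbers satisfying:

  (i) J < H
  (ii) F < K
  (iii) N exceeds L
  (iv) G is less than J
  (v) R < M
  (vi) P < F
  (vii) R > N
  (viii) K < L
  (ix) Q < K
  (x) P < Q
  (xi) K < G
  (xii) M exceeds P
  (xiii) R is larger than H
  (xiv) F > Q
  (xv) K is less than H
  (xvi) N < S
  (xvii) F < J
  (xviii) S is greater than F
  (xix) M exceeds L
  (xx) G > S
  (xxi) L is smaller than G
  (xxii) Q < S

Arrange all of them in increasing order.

P < Q < F < K < L < N < S < G < J < H < R < M

The consecutive links are each given: P < Q; Q < F; F < K; K < L; L < N; N < S; S < G; G < J; J < H; H < R; R < M.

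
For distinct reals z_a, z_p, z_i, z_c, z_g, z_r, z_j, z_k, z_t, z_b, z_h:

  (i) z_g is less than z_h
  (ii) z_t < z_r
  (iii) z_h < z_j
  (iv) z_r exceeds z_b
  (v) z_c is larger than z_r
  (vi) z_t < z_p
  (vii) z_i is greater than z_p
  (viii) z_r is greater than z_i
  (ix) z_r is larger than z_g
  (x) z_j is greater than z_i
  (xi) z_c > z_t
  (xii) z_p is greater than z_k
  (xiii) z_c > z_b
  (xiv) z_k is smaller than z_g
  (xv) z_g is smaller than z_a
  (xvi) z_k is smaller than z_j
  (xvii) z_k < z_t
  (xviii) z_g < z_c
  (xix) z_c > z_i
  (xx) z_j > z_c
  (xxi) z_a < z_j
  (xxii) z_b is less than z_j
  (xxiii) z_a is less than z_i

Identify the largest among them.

z_k is not greatest since z_k < z_g; z_t is not greatest since z_t < z_c; z_g is not greatest since z_g < z_a; z_h is not greatest since z_h < z_j; z_p is not greatest since z_p < z_i; z_a is not greatest since z_a < z_j; z_i is not greatest since z_i < z_r; z_b is not greatest since z_b < z_j; z_r is not greatest since z_r < z_c; z_c is not greatest since z_c < z_j.
Only z_j has nothing above it, so z_j is the largest.

z_j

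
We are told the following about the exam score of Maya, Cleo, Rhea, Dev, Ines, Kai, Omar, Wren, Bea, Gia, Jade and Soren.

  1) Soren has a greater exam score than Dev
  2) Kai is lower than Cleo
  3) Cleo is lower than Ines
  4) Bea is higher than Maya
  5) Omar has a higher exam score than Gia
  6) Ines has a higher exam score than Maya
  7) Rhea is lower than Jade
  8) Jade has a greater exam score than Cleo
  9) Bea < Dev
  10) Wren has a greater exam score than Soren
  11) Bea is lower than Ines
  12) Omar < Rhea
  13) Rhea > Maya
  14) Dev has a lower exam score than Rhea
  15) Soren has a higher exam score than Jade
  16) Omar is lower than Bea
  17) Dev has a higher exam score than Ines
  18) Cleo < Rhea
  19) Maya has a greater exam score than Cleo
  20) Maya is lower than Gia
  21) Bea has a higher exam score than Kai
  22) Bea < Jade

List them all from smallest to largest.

Kai < Cleo < Maya < Gia < Omar < Bea < Ines < Dev < Rhea < Jade < Soren < Wren

The consecutive links are each given: Kai < Cleo; Cleo < Maya; Maya < Gia; Gia < Omar; Omar < Bea; Bea < Ines; Ines < Dev; Dev < Rhea; Rhea < Jade; Jade < Soren; Soren < Wren.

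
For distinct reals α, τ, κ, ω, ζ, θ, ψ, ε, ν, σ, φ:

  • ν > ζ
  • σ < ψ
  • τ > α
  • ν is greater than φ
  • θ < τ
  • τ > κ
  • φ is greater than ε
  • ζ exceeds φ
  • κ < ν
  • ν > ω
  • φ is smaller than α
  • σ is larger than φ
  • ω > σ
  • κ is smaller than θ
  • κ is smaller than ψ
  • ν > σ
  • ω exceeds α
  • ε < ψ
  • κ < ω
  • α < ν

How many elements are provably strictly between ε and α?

1

The relations place ε below α. An element lies strictly between them when it is forced above ε and also forced below α.
Above ε: {φ, σ, ψ, ω, ζ, ν, τ}. Below α: {φ}.
Intersection: {φ} — 1.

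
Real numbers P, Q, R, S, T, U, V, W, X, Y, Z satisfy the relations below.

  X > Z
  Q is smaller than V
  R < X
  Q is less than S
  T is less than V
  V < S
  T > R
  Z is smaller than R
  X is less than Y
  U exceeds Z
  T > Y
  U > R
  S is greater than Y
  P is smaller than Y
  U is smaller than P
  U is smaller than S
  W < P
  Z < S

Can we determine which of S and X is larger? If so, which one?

S

X < Y and Y < T give X < T.
With T < V: X < Y < T < V.
With V < S: X < Y < T < V < S.
So S is larger.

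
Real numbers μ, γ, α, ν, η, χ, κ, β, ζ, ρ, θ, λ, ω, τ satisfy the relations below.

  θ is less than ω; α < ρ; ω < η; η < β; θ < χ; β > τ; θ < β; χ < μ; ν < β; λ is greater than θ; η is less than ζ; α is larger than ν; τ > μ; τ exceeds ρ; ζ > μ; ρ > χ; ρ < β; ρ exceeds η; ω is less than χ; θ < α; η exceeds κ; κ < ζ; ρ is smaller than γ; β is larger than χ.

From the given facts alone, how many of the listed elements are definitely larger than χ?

Directly above χ: ρ, μ, β.
One step further: τ, γ, ζ (6 so far).
Nothing else is reachable above χ; 6 in all.

6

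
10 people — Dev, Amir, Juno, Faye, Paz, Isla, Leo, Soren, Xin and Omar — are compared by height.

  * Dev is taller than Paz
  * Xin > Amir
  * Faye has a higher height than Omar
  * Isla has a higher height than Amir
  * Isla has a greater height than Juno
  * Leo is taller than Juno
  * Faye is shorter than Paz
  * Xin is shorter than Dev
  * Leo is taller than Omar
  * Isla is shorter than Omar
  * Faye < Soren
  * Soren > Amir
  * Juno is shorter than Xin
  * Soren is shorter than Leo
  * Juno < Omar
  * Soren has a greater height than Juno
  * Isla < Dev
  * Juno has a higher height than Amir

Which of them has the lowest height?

Amir

Chaining upward from Amir: directly above it, Juno, Xin, Isla, Soren; then Omar, Dev, Leo; then Faye; then Paz.
That covers every other element, and nothing is given below Amir, so Amir is the lowest height.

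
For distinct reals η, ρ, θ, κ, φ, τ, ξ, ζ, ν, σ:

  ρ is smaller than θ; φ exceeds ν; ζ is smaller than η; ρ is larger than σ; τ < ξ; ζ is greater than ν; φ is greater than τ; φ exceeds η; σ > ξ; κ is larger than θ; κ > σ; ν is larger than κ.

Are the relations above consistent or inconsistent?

consistent

Every relation is compatible with τ < ξ < σ < ρ < θ < κ < ν < ζ < η < φ; the set is consistent.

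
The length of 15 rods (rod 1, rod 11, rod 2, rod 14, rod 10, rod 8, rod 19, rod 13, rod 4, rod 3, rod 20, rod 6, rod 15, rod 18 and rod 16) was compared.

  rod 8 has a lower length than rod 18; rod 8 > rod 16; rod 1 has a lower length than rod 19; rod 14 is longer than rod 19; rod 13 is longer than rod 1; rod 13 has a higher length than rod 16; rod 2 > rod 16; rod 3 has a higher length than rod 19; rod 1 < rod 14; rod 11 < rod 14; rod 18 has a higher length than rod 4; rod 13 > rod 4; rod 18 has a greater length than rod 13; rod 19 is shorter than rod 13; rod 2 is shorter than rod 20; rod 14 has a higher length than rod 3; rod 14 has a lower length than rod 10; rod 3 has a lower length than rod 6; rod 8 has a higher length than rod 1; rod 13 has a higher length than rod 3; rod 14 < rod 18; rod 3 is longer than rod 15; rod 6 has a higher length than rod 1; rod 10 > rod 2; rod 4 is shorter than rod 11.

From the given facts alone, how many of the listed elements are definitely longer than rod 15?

The elements the relations force above rod 15 are rod 3, rod 13, rod 14, rod 10, rod 18, rod 6 — no chain reaches any other.
That is 6.

6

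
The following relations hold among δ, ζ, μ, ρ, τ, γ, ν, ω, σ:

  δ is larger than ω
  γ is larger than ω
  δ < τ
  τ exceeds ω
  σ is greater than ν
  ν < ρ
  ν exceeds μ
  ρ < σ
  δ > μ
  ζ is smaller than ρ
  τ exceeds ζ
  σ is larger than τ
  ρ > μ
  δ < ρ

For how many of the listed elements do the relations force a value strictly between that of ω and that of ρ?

1

The relations place ω below ρ. An element lies strictly between them when it is forced above ω and also forced below ρ.
Above ω: {γ, δ, τ, σ}. Below ρ: {μ, ν, δ, ζ}.
Intersection: {δ} — 1.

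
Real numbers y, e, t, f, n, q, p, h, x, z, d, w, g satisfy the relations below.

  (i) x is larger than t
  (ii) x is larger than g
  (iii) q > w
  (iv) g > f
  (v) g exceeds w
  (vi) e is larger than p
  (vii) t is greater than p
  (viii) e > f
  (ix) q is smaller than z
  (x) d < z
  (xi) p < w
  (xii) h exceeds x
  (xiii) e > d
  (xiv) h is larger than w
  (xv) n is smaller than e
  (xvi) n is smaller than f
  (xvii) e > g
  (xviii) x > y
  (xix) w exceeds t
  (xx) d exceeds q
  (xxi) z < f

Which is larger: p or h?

p < t and t < w give p < w.
With w < q: p < t < w < q.
Then q < d extends the chain to d.
With d < z: p < t < w < q < d < z.
With z < f: p < t < w < q < d < z < f.
With f < g: p < t < w < q < d < z < f < g.
Then g < x extends the chain to x.
With x < h: p < t < w < q < d < z < f < g < x < h.
So p < h; h is the larger of the two.

h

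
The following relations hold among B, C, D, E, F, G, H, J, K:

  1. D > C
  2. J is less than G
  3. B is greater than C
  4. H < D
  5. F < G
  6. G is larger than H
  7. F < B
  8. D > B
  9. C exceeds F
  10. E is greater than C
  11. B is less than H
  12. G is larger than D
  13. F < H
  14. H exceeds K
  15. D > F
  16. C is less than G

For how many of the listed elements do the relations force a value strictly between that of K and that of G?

Chaining upward from K reaches: H, D.
Chaining downward from G reaches: J, F, C, B, H, D.
Strictly between K and G are those in both lists: H, D — 2 elements.

2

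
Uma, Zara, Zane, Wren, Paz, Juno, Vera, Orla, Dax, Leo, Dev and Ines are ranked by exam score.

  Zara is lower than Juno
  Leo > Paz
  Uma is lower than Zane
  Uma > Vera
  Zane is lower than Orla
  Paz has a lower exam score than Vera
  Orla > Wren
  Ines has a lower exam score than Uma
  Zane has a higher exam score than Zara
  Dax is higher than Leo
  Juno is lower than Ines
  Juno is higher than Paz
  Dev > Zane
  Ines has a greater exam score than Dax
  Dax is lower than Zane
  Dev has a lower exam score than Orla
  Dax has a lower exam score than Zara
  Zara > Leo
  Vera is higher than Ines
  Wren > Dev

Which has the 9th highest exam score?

Zara

Piecing the relations together gives one ordering: Paz < Leo < Dax < Zara < Juno < Ines < Vera < Uma < Zane < Dev < Wren < Orla.
The 9th largest is Zara.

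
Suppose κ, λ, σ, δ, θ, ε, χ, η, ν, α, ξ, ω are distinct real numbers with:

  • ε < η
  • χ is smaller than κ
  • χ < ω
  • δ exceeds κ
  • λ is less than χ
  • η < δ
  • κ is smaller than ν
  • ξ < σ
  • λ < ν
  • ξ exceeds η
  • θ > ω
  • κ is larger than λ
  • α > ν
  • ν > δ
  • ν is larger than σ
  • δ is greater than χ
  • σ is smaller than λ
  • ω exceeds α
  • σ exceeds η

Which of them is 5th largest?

δ

The consecutive relations fix a unique order: ε < η < ξ < σ < λ < χ < κ < δ < ν < α < ω < θ.
The 5th largest is δ.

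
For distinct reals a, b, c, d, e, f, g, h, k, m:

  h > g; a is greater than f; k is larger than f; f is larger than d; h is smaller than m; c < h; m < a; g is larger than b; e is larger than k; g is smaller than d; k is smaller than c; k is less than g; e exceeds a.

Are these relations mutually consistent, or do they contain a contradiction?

inconsistent

Chaining the given relations yields g < d < f < k, so g < k. But one relation states k < g. These cannot both hold.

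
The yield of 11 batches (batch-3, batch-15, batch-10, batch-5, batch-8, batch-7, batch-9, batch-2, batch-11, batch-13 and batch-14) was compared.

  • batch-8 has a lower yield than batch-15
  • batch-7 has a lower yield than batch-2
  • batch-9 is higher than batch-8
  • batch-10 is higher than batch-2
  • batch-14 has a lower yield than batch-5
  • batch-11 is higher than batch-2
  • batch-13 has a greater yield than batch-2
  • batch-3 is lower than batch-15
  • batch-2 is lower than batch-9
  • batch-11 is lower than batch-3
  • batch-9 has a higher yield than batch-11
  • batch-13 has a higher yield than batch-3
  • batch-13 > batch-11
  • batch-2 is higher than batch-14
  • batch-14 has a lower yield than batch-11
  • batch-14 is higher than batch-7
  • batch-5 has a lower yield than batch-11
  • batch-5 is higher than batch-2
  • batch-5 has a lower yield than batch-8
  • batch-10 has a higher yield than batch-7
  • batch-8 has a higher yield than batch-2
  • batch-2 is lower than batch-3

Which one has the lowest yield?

batch-7

batch-14 is not least since batch-7 < batch-14; batch-2 is not least since batch-7 < batch-2; batch-5 is not least since batch-14 < batch-5; batch-10 is not least since batch-2 < batch-10; batch-11 is not least since batch-2 < batch-11; batch-3 is not least since batch-11 < batch-3; batch-8 is not least since batch-5 < batch-8; batch-9 is not least since batch-2 < batch-9; batch-13 is not least since batch-11 < batch-13; batch-15 is not least since batch-8 < batch-15.
Only batch-7 has nothing below it, so batch-7 is the lowest yield.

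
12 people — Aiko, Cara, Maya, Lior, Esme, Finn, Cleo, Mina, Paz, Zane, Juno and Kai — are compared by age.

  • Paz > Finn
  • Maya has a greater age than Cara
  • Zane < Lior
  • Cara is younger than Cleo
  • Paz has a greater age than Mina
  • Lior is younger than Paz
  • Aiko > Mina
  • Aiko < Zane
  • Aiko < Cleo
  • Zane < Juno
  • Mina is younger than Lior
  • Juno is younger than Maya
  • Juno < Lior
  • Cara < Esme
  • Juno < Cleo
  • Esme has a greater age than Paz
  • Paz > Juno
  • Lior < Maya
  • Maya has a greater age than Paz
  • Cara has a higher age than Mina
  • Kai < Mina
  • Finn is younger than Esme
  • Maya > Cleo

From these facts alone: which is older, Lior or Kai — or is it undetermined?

Link the given pairs in sequence: Kai < Mina; Mina < Aiko; Aiko < Zane; Zane < Juno; Juno < Lior.
Together: Kai < Mina < Aiko < Zane < Juno < Lior.
So Lior is older.

Lior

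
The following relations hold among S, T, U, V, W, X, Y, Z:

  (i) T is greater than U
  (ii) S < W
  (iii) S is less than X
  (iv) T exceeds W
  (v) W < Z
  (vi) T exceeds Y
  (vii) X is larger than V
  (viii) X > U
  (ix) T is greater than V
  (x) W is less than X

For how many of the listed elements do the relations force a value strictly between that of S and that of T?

1

The relations place S below T. An element lies strictly between them when it is forced above S and also forced below T.
Above S: {W, Z, X}. Below T: {U, V, W, Y}.
Intersection: {W} — 1.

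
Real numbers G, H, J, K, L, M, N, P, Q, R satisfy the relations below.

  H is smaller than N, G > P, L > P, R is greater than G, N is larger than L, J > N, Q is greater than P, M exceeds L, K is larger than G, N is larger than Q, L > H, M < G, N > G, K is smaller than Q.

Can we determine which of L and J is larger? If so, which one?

L < M and M < G give L < G.
Then G < K extends the chain to K.
With K < Q: L < M < G < K < Q.
With Q < N: L < M < G < K < Q < N.
With N < J: L < M < G < K < Q < N < J.
So J is larger.

J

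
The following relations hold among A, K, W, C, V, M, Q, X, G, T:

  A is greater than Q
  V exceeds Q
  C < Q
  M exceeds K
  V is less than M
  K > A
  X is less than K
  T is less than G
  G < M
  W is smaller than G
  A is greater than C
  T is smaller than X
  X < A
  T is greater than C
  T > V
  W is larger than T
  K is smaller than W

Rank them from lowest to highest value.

C < Q < V < T < X < A < K < W < G < M

The consecutive links are each given: C < Q; Q < V; V < T; T < X; X < A; A < K; K < W; W < G; G < M.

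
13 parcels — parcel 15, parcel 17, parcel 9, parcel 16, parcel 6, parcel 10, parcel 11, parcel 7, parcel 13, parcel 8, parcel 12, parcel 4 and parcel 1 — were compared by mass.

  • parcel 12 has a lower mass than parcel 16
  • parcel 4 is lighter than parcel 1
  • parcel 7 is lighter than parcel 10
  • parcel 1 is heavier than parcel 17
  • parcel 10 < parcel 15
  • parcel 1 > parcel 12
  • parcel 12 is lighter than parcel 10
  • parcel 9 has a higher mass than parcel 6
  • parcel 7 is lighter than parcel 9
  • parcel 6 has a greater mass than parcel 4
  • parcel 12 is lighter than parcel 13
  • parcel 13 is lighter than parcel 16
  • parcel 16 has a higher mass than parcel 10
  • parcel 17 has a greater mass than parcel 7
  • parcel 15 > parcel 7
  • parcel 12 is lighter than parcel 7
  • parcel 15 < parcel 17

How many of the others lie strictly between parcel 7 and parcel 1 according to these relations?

Chaining upward from parcel 7 reaches: parcel 10, parcel 15, parcel 9, parcel 17, parcel 16.
Chaining downward from parcel 1 reaches: parcel 12, parcel 4, parcel 10, parcel 15, parcel 17.
Strictly between parcel 7 and parcel 1 are those in both lists: parcel 10, parcel 15, parcel 17 — 3 elements.

3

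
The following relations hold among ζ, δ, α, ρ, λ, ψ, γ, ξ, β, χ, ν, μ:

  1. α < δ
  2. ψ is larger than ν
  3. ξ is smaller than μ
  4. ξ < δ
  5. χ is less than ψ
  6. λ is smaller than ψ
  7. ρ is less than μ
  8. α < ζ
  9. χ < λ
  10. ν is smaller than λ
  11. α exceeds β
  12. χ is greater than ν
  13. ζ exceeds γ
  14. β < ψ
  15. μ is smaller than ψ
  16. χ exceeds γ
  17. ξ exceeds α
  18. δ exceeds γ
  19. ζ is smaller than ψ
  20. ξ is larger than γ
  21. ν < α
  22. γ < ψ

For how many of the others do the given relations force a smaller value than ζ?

Directly below ζ: α, γ.
One step further: β, ν (4 so far).
Nothing else is reachable below ζ; 4 in all.

4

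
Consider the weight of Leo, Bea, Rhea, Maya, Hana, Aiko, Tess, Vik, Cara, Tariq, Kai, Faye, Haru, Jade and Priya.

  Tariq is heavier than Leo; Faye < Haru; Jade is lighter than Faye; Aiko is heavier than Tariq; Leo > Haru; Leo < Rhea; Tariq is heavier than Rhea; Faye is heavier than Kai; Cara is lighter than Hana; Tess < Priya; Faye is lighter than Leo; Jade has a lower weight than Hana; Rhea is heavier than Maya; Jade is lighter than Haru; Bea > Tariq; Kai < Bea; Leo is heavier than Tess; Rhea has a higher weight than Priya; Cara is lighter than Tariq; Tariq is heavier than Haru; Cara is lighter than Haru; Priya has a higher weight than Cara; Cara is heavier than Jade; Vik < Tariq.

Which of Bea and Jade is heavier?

Link the given pairs in sequence: Jade < Cara; Cara < Haru; Haru < Leo; Leo < Rhea; Rhea < Tariq; Tariq < Bea.
Chaining these gives Jade < Cara < Haru < Leo < Rhea < Tariq < Bea.
So Jade < Bea; Bea is the heavier of the two.

Bea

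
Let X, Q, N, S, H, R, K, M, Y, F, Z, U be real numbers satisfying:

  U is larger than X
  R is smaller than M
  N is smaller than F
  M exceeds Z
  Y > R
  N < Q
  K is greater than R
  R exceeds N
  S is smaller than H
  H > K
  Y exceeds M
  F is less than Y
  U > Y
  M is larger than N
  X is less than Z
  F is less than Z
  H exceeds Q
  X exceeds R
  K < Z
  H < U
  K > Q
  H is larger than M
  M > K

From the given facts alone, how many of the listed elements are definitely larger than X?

The elements the relations force above X are Z, M, Y, H, U — no chain reaches any other.
That is 5.

5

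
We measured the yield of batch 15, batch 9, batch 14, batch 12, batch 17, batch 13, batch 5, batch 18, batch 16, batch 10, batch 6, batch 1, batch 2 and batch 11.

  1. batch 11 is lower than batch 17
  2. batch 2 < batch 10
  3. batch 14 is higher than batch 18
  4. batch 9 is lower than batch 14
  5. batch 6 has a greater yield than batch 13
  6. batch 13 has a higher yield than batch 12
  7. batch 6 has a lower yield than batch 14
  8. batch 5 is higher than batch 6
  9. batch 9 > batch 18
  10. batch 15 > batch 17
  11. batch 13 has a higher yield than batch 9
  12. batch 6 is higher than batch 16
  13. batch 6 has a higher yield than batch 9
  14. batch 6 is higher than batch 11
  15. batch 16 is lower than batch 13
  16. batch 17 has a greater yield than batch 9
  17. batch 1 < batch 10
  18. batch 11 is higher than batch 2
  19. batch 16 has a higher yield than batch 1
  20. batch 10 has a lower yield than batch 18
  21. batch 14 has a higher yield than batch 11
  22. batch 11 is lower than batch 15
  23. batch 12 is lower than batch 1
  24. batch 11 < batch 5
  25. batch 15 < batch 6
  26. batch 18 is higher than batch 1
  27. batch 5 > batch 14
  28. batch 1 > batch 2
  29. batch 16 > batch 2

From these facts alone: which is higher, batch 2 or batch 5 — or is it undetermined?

batch 2 < batch 10 and batch 10 < batch 18 give batch 2 < batch 18.
Then batch 18 < batch 9 extends the chain to batch 9.
With batch 9 < batch 17: batch 2 < batch 10 < batch 18 < batch 9 < batch 17.
Then batch 17 < batch 15 extends the chain to batch 15.
With batch 15 < batch 6: batch 2 < batch 10 < batch 18 < batch 9 < batch 17 < batch 15 < batch 6.
With batch 6 < batch 14: batch 2 < batch 10 < batch 18 < batch 9 < batch 17 < batch 15 < batch 6 < batch 14.
With batch 14 < batch 5: batch 2 < batch 10 < batch 18 < batch 9 < batch 17 < batch 15 < batch 6 < batch 14 < batch 5.
So batch 5 is higher.

batch 5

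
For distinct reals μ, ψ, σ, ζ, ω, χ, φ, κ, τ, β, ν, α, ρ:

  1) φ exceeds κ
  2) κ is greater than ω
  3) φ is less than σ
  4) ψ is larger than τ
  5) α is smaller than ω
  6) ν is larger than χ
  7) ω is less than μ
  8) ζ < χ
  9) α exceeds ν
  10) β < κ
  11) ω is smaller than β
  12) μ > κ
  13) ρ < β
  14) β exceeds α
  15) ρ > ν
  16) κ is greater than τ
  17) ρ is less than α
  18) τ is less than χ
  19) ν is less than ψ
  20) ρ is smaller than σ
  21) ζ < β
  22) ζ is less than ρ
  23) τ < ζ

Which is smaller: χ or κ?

Following the relations from χ: χ < ν < α < ω < β < κ.
So χ < κ; χ is the smaller of the two.

χ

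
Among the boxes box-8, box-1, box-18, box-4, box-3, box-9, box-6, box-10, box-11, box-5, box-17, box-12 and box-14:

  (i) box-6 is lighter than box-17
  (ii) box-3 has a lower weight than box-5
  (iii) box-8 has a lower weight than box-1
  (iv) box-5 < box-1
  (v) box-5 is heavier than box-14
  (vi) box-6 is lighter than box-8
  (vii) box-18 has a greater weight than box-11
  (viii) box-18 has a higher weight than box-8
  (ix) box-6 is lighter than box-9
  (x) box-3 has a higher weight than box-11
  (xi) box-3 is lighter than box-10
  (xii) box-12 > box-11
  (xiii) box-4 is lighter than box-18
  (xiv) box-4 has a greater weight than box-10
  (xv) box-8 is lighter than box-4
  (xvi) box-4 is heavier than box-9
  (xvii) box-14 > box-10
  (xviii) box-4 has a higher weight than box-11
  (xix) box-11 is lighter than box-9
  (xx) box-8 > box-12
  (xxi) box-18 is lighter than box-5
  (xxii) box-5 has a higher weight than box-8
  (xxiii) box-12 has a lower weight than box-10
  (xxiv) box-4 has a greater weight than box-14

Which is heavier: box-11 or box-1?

box-11 < box-12 and box-12 < box-10 give box-11 < box-10.
Then box-10 < box-14 extends the chain to box-14.
Then box-14 < box-4 extends the chain to box-4.
Then box-4 < box-18 extends the chain to box-18.
Then box-18 < box-5 extends the chain to box-5.
Then box-5 < box-1 extends the chain to box-1.
So box-11 < box-1; box-1 is the heavier of the two.

box-1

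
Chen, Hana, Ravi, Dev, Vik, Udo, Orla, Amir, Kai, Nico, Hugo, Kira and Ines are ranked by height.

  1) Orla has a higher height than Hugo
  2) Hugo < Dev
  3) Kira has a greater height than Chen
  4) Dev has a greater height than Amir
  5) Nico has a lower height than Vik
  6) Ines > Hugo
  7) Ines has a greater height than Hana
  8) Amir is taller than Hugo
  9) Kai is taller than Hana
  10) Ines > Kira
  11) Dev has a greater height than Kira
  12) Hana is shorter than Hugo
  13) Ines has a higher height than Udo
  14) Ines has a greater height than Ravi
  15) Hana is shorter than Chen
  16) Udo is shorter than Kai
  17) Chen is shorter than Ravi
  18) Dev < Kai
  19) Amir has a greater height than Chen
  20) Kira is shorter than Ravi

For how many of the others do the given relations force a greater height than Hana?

From Hana the given relations immediately reach Chen, Hugo, Ines, Kai.
From those, Kira, Ravi, Amir, Dev, Orla — 9 in total.
Nothing else is reachable above Hana; 9 in all.

9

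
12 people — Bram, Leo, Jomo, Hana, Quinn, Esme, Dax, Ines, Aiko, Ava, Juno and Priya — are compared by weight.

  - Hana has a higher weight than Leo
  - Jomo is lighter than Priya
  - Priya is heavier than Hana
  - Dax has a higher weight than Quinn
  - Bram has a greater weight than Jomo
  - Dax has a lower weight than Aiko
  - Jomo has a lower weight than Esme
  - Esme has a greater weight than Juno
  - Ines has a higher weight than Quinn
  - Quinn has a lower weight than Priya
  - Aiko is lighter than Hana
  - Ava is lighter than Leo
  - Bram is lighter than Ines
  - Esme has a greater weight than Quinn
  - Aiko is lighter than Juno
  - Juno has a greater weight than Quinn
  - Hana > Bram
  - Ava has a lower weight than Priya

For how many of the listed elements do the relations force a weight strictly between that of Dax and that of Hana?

1

The relations place Dax below Hana. An element lies strictly between them when it is forced above Dax and also forced below Hana.
Above Dax: {Aiko, Juno, Esme, Priya}. Below Hana: {Ava, Quinn, Aiko, Jomo, Bram, Leo}.
Intersection: {Aiko} — 1.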